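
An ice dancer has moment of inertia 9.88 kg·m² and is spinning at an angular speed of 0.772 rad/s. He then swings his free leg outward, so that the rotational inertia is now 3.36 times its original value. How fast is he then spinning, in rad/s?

ω₂ ≈ 0.230 rad/s

With no external torque about the axis, L is conserved: I₁ω₁ = I₂ω₂.
I₂ = 3.36 × 9.88 = 33.20 kg·m².
ω₂ = I₁ω₁ / I₂ = (9.880)(0.772 rad/s) / (33.20) = 0.2298 rad/s.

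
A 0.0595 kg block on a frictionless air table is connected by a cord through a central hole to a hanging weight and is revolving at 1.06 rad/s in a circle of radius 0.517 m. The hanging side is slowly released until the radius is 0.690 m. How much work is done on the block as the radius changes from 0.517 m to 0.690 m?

W ≈ -0.00392 J

No torque about the axis ⇒ m r₁² ω₁ = m r₂² ω₂.
ω₂ = ω₁ (r₁/r₂)² = (1.06)(0.517/0.690)² = 0.5951 rad/s.
W = ΔKE = ½m(v₂² − v₁²) = -0.003919 J.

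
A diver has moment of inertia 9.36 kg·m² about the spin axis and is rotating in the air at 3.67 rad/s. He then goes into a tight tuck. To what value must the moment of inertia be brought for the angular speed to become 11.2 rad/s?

I₂ ≈ 3.07 kg·m²

Angular momentum about the spin axis is conserved since the torque about it is zero.
I₂ = I₁ω₁ / ω₂ = (9.36)(3.67) / (11.2) = 3.067 kg·m².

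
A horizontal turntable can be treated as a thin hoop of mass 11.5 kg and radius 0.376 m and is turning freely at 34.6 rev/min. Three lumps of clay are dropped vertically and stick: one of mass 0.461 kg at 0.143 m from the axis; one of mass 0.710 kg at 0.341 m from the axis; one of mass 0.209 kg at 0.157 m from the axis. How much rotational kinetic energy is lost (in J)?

The added mass arrives with no angular momentum about the axis, and any external torque about the axis is negligible, so the system's angular momentum is conserved.
I_p = (11.5)(0.376)² = 1.626 kg·m².
Added inertia Σmr² = (0.461)(0.143)² + (0.710)(0.341)² + (0.209)(0.157)² = 0.09714 kg·m²; I_f = 1.626 + 0.09714 = 1.723 kg·m².
ω_f = I_p ω_i / I_f = (1.626)(34.6) / 1.723 = 32.65 rpm.
KE_i = ½(1.626)(3.623 rad/s)² = 10.67 J; KE_f = ½(1.723)(3.419)² = 10.07 J.

energy lost ≈ 0.602 J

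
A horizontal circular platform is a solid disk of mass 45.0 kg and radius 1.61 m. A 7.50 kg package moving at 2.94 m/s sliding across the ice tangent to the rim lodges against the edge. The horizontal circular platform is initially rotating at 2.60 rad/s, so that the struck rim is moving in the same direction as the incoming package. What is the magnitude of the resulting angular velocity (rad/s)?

About the central axle the impulsive forces during the collision are internal, so angular momentum about that axis is conserved.
I_p = ½(45.0)(1.61)² = 58.32 kg·m². Taking the sense of the package's angular momentum as positive, L_{package} = m v R = (7.50)(2.94)(1.61) = 35.50 kg·m²/s.
L_i = +I_p ω_p + m v R = +(58.32)(2.60) + 35.50 = 187.1 kg·m²/s.
After sticking, I_f = I_p + m R² = 58.32 + (7.50)(1.61)² = 77.76 kg·m².
ω_f = L_i / I_f = 187.1 / 77.76 = 2.407 rad/s.

|ω_f| ≈ 2.41 rad/s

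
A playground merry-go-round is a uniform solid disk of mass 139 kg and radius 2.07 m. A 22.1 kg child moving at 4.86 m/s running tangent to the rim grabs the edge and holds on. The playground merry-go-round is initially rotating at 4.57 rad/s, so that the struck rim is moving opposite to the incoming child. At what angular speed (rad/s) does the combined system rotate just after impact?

The axle reaction passes through the axle and exerts no torque about it; angular momentum about the axle is conserved through the impact.
I_p = ½(139)(2.07)² = 297.8 kg·m². Taking the sense of the child's angular momentum as positive, L_{child} = m v R = (22.1)(4.86)(2.07) = 222.3 kg·m²/s.
L_i = −I_p ω_p + m v R = −(297.8)(4.57) + 222.3 = -1139 kg·m²/s.
After sticking, I_f = I_p + m R² = 297.8 + (22.1)(2.07)² = 392.5 kg·m².
ω_f = L_i / I_f = -1139 / 392.5 = -2.901 rad/s.

|ω_f| ≈ 2.90 rad/s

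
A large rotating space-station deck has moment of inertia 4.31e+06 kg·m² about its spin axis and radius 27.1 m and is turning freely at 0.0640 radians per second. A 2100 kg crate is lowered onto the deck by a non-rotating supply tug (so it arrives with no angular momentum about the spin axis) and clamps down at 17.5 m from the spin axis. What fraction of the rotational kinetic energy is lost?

No external torque acts about the spin axis; L_before = L_after.
Added inertia Σmr² = (2100)(17.5)² = 6.431e+05 kg·m²; I_f = 4.310e+06 + 6.431e+05 = 4.953e+06 kg·m².
ω_f = I_p ω_i / I_f = (4.310e+06)(0.0640) / 4.953e+06 = 0.05569 rad/s.
KE_i = ½(4.310e+06)(0.06400 rad/s)² = 8827 J; KE_f = ½(4.953e+06)(0.05569)² = 7681 J.
Fraction lost = 0.1298.

fraction ≈ 0.130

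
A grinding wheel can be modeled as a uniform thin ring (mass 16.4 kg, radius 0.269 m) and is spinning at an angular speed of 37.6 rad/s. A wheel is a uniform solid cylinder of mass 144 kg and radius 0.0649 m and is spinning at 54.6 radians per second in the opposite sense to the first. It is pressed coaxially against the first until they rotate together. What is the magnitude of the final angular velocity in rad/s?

The coupling torques are internal; angular momentum about the shared axis is conserved.
Moments of inertia: I_A = (16.4)(0.269)² = 1.187 kg·m²; I_B = ½(144)(0.0649)² = 0.3033 kg·m².
Taking A's sense as positive: L = (1.187)(37.6) − (0.3033)(54.6) = 28.06 kg·m²·rad/s.
Combined I = 1.187 + 0.3033 = 1.490 kg·m².
ω_f = L / I = 28.06 / 1.490 = 18.83 rad/s.

|ω_f| ≈ 18.8 rad/s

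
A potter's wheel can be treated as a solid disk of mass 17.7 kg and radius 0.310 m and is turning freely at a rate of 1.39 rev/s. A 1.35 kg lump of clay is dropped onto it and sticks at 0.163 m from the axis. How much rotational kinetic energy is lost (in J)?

No external torque acts about the axis; L_before = L_after.
I_p = ½(17.7)(0.310)² = 0.8505 kg·m².
Added inertia Σmr² = (1.35)(0.163)² = 0.03587 kg·m²; I_f = 0.8505 + 0.03587 = 0.8864 kg·m².
ω_f = I_p ω_i / I_f = (0.8505)(1.39) / 0.8864 = 1.334 rev/s.
KE_i = ½(0.8505)(8.734 rad/s)² = 32.44 J; KE_f = ½(0.8864)(8.380)² = 31.12 J.

energy lost ≈ 1.31 J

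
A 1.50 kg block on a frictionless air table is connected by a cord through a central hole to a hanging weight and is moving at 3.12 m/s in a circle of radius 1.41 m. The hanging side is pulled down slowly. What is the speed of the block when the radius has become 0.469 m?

v₂ ≈ 9.38 m/s

The only horizontal force on the mass is along the cord (radial), so it exerts no torque about the hole and angular momentum m v r is conserved.
v₂ = v₁ r₁ / r₂ = (3.12)(1.41) / (0.469) = 9.380 m/s.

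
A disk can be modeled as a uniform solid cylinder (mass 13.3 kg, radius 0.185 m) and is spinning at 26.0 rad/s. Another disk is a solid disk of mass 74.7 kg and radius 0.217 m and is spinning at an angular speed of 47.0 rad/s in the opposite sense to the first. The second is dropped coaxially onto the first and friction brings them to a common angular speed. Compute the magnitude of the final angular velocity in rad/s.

|ω_f| ≈ 38.6 rad/s

The coupling torques are internal; angular momentum about the shared axis is conserved.
Moments of inertia: I_A = ½(13.3)(0.185)² = 0.2276 kg·m²; I_B = ½(74.7)(0.217)² = 1.759 kg·m².
Taking A's sense as positive: L = (0.2276)(26.0) − (1.759)(47.0) = -76.74 kg·m²·rad/s.
Combined I = 0.2276 + 1.759 = 1.986 kg·m².
ω_f = L / I = -76.74 / 1.986 = -38.64 rad/s.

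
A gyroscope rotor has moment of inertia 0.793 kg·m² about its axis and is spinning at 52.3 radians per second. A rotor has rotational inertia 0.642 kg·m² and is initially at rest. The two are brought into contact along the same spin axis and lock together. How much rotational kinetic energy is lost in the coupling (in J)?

ΔKE lost ≈ 485 J

No external torque acts about the common axis, so total angular momentum is conserved.
Taking A's sense as positive: L = (0.7930)(52.3) = 41.47 kg·m²·rad/s.
Combined I = 0.7930 + 0.6420 = 1.435 kg·m².
ω_f = L / I = 41.47 / 1.435 = 28.90 rad/s.
KE_i = ½ΣIω² = 1085 J; KE_f = ½(1.435)(28.90)² = 599.3 J.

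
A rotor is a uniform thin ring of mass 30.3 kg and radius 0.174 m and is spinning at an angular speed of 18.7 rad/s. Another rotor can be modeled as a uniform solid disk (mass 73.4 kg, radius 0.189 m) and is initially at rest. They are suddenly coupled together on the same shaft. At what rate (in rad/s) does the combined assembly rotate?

|ω_f| ≈ 7.70 rad/s

No external torque acts about the common axis, so total angular momentum is conserved.
Moments of inertia: I_A = (30.3)(0.174)² = 0.9174 kg·m²; I_B = ½(73.4)(0.189)² = 1.311 kg·m².
Taking A's sense as positive: L = (0.9174)(18.7) = 17.15 kg·m²·rad/s.
Combined I = 0.9174 + 1.311 = 2.228 kg·m².
ω_f = L / I = 17.15 / 2.228 = 7.698 rad/s.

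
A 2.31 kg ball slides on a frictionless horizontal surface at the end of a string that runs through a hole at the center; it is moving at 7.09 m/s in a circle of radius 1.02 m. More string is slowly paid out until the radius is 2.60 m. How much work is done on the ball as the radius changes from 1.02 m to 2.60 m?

The only horizontal force on the mass is along the cord (radial), so it exerts no torque about the hole and angular momentum m v r is conserved.
v₂ = v₁ r₁ / r₂ = (7.09)(1.02) / (2.60) = 2.781 m/s.
W = ΔKE = ½m(v₂² − v₁²) = -49.12 J.

W ≈ -49.1 J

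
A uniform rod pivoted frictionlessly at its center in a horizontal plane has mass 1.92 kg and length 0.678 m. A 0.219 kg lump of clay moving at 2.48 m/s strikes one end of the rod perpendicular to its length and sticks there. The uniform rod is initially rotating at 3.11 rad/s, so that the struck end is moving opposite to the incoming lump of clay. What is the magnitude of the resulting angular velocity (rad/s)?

|ω_f| ≈ 0.452 rad/s

The axle reaction passes through the pivot and exerts no torque about it; angular momentum about the pivot is conserved through the impact.
I_p = (1/12)(1.92)(0.678)² = 0.07355 kg·m². Taking the sense of the lump of clay's angular momentum as positive, L_{lump} = m v R = (0.219)(2.48)(0.678/2) = 0.1841 kg·m²/s.
L_i = −I_p ω_p + m v R = −(0.07355)(3.11) + 0.1841 = -0.04462 kg·m²/s.
After sticking, I_f = I_p + m R² = 0.07355 + (0.219)(0.678/2)² = 0.09872 kg·m².
ω_f = L_i / I_f = -0.04462 / 0.09872 = -0.4520 rad/s.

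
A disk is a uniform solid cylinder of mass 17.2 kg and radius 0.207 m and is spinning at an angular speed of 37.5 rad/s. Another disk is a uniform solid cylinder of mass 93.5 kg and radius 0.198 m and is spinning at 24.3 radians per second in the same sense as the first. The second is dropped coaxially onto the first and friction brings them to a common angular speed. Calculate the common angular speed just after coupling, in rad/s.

The coupling torques are internal; angular momentum about the shared axis is conserved.
Moments of inertia: I_A = ½(17.2)(0.207)² = 0.3685 kg·m²; I_B = ½(93.5)(0.198)² = 1.833 kg·m².
Taking A's sense as positive: L = (0.3685)(37.5) + (1.833)(24.3) = 58.36 kg·m²·rad/s.
Combined I = 0.3685 + 1.833 = 2.201 kg·m².
ω_f = L / I = 58.36 / 2.201 = 26.51 rad/s.

|ω_f| ≈ 26.5 rad/s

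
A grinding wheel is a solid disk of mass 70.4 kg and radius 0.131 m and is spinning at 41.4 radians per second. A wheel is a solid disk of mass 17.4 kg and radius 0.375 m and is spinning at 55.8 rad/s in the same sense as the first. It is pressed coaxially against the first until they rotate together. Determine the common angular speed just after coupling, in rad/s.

|ω_f| ≈ 51.0 rad/s

The coupling torques are internal; angular momentum about the shared axis is conserved.
Moments of inertia: I_A = ½(70.4)(0.131)² = 0.6041 kg·m²; I_B = ½(17.4)(0.375)² = 1.223 kg·m².
Taking A's sense as positive: L = (0.6041)(41.4) + (1.223)(55.8) = 93.28 kg·m²·rad/s.
Combined I = 0.6041 + 1.223 = 1.828 kg·m².
ω_f = L / I = 93.28 / 1.828 = 51.04 rad/s.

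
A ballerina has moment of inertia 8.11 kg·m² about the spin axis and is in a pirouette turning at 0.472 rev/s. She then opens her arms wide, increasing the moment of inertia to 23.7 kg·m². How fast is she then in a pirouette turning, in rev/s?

ω₂ ≈ 0.162 rev/s

Angular momentum about the spin axis is conserved since the torque about it is zero.
ω₂ = I₁ω₁ / I₂ = (8.110)(0.472 rev/s) / (23.70) = 0.1615 rev/s.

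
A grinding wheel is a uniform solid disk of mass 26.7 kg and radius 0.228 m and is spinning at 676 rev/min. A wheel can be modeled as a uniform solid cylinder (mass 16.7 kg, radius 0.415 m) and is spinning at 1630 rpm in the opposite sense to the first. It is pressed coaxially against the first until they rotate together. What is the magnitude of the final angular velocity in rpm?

|ω_f| ≈ 879 rpm

The coupling torques are internal; angular momentum about the shared axis is conserved.
Moments of inertia: I_A = ½(26.7)(0.228)² = 0.6940 kg·m²; I_B = ½(16.7)(0.415)² = 1.438 kg·m².
Taking A's sense as positive: L = (0.6940)(676) − (1.438)(1630) = -1875 kg·m²·rpm.
Combined I = 0.6940 + 1.438 = 2.132 kg·m².
ω_f = L / I = -1875 / 2.132 = -879.4 rpm.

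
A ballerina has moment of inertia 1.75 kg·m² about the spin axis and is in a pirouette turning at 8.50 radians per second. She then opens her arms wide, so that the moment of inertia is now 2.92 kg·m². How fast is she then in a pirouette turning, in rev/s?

ω₂ ≈ 0.811 rev/s

Angular momentum about the spin axis is conserved since the torque about it is zero.
ω₂ = I₁ω₁ / I₂ = (1.750)(8.50 rad/s) / (2.920) = 5.094 rad/s = 0.8108 rev/s.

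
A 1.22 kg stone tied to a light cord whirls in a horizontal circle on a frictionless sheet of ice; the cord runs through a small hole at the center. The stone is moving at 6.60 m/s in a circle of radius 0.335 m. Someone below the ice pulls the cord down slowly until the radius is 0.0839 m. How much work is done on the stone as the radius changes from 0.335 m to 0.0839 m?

Central (radial) force ⇒ zero torque about the center ⇒ m v r is constant.
v₂ = v₁ r₁ / r₂ = (6.60)(0.335) / (0.0839) = 26.35 m/s.
W = ΔKE = ½m(v₂² − v₁²) = 397.1 J.

W ≈ 397 J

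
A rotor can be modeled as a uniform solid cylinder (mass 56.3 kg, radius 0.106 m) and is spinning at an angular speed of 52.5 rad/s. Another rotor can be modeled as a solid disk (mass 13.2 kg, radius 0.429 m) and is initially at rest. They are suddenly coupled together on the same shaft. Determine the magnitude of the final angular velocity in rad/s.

|ω_f| ≈ 10.8 rad/s

The coupling torques are internal; angular momentum about the shared axis is conserved.
Moments of inertia: I_A = ½(56.3)(0.106)² = 0.3163 kg·m²; I_B = ½(13.2)(0.429)² = 1.215 kg·m².
Taking A's sense as positive: L = (0.3163)(52.5) = 16.61 kg·m²·rad/s.
Combined I = 0.3163 + 1.215 = 1.531 kg·m².
ω_f = L / I = 16.61 / 1.531 = 10.85 rad/s.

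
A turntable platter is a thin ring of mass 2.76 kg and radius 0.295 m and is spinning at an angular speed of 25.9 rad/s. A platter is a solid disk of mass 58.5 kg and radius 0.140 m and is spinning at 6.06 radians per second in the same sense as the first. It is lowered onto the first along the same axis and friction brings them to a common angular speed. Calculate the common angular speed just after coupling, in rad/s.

No external torque acts about the common axis, so total angular momentum is conserved.
Moments of inertia: I_A = (2.76)(0.295)² = 0.2402 kg·m²; I_B = ½(58.5)(0.140)² = 0.5733 kg·m².
Taking A's sense as positive: L = (0.2402)(25.9) + (0.5733)(6.06) = 9.695 kg·m²·rad/s.
Combined I = 0.2402 + 0.5733 = 0.8135 kg·m².
ω_f = L / I = 9.695 / 0.8135 = 11.92 rad/s.

|ω_f| ≈ 11.9 rad/s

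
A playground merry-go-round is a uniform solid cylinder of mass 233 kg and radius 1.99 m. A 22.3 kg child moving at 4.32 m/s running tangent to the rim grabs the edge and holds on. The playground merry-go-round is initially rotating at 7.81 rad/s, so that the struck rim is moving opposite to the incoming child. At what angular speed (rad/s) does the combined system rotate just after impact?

|ω_f| ≈ 6.21 rad/s

The axle reaction passes through the axle and exerts no torque about it; angular momentum about the axle is conserved through the impact.
I_p = ½(233)(1.99)² = 461.4 kg·m². Taking the sense of the child's angular momentum as positive, L_{child} = m v R = (22.3)(4.32)(1.99) = 191.7 kg·m²/s.
L_i = −I_p ω_p + m v R = −(461.4)(7.81) + 191.7 = -3411 kg·m²/s.
After sticking, I_f = I_p + m R² = 461.4 + (22.3)(1.99)² = 549.7 kg·m².
ω_f = L_i / I_f = -3411 / 549.7 = -6.206 rad/s.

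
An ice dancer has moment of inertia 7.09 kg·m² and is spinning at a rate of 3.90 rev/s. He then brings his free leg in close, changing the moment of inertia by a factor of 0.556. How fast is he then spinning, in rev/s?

No external torque acts about the spin axis, so angular momentum is conserved.
I₂ = 0.556 × 7.09 = 3.942 kg·m².
ω₂ = I₁ω₁ / I₂ = (7.090)(3.90 rev/s) / (3.942) = 7.014 rev/s.

ω₂ ≈ 7.01 rev/s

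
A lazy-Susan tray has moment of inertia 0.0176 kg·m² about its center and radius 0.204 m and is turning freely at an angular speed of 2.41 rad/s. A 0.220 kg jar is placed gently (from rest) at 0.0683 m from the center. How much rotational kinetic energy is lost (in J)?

The added mass arrives with no angular momentum about the center, and any external torque about the center is negligible, so the system's angular momentum is conserved.
Added inertia Σmr² = (0.220)(0.0683)² = 0.001026 kg·m²; I_f = 0.01760 + 0.001026 = 0.01863 kg·m².
ω_f = I_p ω_i / I_f = (0.01760)(2.41) / 0.01863 = 2.277 rad/s.
KE_i = ½(0.01760)(2.410 rad/s)² = 0.05111 J; KE_f = ½(0.01863)(2.277)² = 0.04830 J.

energy lost ≈ 0.00282 J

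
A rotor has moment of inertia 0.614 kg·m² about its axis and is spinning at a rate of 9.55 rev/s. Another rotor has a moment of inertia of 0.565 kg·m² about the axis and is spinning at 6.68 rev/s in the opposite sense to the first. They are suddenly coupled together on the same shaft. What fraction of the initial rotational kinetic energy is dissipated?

fraction ≈ 0.954

The coupling torques are internal; angular momentum about the shared axis is conserved.
Taking A's sense as positive: L = (0.6140)(9.55) − (0.5650)(6.68) = 2.090 kg·m²·rev/s.
Combined I = 0.6140 + 0.5650 = 1.179 kg·m².
ω_f = L / I = 2.090 / 1.179 = 1.772 rev/s.
KE_i = ½ΣIω² = 1603 J; KE_f = ½(1.179)(11.14)² = 73.10 J.
Fraction dissipated = (KE_i − KE_f)/KE_i = 0.9544.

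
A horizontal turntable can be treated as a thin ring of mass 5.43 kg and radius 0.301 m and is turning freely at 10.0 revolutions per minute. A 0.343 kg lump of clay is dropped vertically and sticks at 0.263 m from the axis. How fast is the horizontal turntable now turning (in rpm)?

ω_f ≈ 9.54 rpm

The added mass arrives with no angular momentum about the axis, and any external torque about the axis is negligible, so the system's angular momentum is conserved.
I_p = (5.43)(0.301)² = 0.4920 kg·m².
Added inertia Σmr² = (0.343)(0.263)² = 0.02372 kg·m²; I_f = 0.4920 + 0.02372 = 0.5157 kg·m².
ω_f = I_p ω_i / I_f = (0.4920)(10.0) / 0.5157 = 9.540 rpm.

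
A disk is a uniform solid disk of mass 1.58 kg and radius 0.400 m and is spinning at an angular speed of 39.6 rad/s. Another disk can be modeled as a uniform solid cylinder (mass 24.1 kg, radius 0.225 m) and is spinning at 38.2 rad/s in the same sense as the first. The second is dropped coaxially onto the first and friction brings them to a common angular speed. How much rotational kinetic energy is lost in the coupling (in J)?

The coupling torques are internal; angular momentum about the shared axis is conserved.
Moments of inertia: I_A = ½(1.58)(0.400)² = 0.1264 kg·m²; I_B = ½(24.1)(0.225)² = 0.6100 kg·m².
Taking A's sense as positive: L = (0.1264)(39.6) + (0.6100)(38.2) = 28.31 kg·m²·rad/s.
Combined I = 0.1264 + 0.6100 = 0.7364 kg·m².
ω_f = L / I = 28.31 / 0.7364 = 38.44 rad/s.
KE_i = ½ΣIω² = 544.2 J; KE_f = ½(0.7364)(38.44)² = 544.1 J.

ΔKE lost ≈ 0.103 J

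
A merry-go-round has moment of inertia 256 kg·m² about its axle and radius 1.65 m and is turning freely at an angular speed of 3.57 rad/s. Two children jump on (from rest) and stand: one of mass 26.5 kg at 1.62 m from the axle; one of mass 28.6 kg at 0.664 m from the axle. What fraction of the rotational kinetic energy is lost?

No external torque acts about the axle; L_before = L_after.
Added inertia Σmr² = (26.5)(1.62)² + (28.6)(0.664)² = 82.16 kg·m²; I_f = 256.0 + 82.16 = 338.2 kg·m².
ω_f = I_p ω_i / I_f = (256.0)(3.57) / 338.2 = 2.703 rad/s.
KE_i = ½(256.0)(3.570 rad/s)² = 1631 J; KE_f = ½(338.2)(2.703)² = 1235 J.
Fraction lost = 0.2430.

fraction ≈ 0.243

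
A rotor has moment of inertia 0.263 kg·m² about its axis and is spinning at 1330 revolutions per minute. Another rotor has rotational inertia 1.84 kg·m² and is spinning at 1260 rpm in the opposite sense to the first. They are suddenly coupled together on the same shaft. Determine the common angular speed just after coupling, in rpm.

|ω_f| ≈ 936 rpm

The coupling torques are internal; angular momentum about the shared axis is conserved.
Taking A's sense as positive: L = (0.2630)(1330) − (1.840)(1260) = -1969 kg·m²·rpm.
Combined I = 0.2630 + 1.840 = 2.103 kg·m².
ω_f = L / I = -1969 / 2.103 = -936.1 rpm.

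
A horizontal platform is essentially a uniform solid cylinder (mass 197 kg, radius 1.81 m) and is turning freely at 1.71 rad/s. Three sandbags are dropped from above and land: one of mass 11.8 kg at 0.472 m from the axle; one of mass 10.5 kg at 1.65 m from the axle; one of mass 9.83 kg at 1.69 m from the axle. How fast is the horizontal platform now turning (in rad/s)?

ω_f ≈ 1.44 rad/s

No external torque acts about the axle; L_before = L_after.
I_p = ½(197)(1.81)² = 322.7 kg·m².
Added inertia Σmr² = (11.8)(0.472)² + (10.5)(1.65)² + (9.83)(1.69)² = 59.29 kg·m²; I_f = 322.7 + 59.29 = 382.0 kg·m².
ω_f = I_p ω_i / I_f = (322.7)(1.71) / 382.0 = 1.445 rad/s.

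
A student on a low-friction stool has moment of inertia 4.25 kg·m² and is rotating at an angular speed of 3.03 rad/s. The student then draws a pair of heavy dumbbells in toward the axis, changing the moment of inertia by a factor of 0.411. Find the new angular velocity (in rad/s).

ω₂ ≈ 7.37 rad/s

Angular momentum about the spin axis is conserved since the torque about it is zero.
I₂ = 0.411 × 4.25 = 1.747 kg·m².
ω₂ = I₁ω₁ / I₂ = (4.250)(3.03 rad/s) / (1.747) = 7.372 rad/s.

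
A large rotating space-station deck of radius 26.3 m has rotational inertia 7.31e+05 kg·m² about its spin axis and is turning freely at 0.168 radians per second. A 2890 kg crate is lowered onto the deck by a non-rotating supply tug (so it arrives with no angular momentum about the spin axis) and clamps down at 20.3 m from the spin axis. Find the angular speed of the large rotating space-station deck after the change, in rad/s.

ω_f ≈ 0.0639 rad/s

The added mass arrives with no angular momentum about the spin axis, and any external torque about the spin axis is negligible, so the system's angular momentum is conserved.
Added inertia Σmr² = (2890)(20.3)² = 1.191e+06 kg·m²; I_f = 7.310e+05 + 1.191e+06 = 1.922e+06 kg·m².
ω_f = I_p ω_i / I_f = (7.310e+05)(0.168) / 1.922e+06 = 0.06390 rad/s.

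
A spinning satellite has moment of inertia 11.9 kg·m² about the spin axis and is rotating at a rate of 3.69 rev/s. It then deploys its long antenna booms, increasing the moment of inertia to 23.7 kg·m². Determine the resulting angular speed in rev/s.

ω₂ ≈ 1.85 rev/s

With no external torque about the axis, L is conserved: I₁ω₁ = I₂ω₂.
ω₂ = I₁ω₁ / I₂ = (11.90)(3.69 rev/s) / (23.70) = 1.853 rev/s.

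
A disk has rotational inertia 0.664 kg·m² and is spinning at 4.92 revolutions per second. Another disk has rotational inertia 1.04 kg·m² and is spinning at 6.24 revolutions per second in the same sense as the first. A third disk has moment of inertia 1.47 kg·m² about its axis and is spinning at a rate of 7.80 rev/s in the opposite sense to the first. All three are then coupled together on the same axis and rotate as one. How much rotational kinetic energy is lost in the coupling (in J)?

ΔKE lost ≈ 2860 J

The coupling torques are internal; angular momentum about the shared axis is conserved.
Taking A's sense as positive: L = (0.6640)(4.92) + (1.040)(6.24) − (1.470)(7.80) = -1.710 kg·m²·rev/s.
Combined I = 0.6640 + 1.040 + 1.470 = 3.174 kg·m².
ω_f = L / I = -1.710 / 3.174 = -0.5386 rev/s.
KE_i = ½ΣIω² = 2882 J; KE_f = ½(3.174)(3.384)² = 18.17 J.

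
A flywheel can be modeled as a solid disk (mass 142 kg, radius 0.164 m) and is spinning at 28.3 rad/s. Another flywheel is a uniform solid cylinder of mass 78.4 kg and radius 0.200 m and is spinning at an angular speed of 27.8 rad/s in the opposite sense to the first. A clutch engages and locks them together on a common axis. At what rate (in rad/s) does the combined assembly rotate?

No external torque acts about the common axis, so total angular momentum is conserved.
Moments of inertia: I_A = ½(142)(0.164)² = 1.910 kg·m²; I_B = ½(78.4)(0.200)² = 1.568 kg·m².
Taking A's sense as positive: L = (1.910)(28.3) − (1.568)(27.8) = 10.45 kg·m²·rad/s.
Combined I = 1.910 + 1.568 = 3.478 kg·m².
ω_f = L / I = 10.45 / 3.478 = 3.005 rad/s.

|ω_f| ≈ 3.01 rad/s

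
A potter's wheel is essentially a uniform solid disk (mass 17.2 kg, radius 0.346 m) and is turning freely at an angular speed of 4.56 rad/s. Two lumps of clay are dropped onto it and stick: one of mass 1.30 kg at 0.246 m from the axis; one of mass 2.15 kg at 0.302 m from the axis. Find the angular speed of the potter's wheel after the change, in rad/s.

No external torque acts about the axis; L_before = L_after.
I_p = ½(17.2)(0.346)² = 1.030 kg·m².
Added inertia Σmr² = (1.30)(0.246)² + (2.15)(0.302)² = 0.2748 kg·m²; I_f = 1.030 + 0.2748 = 1.304 kg·m².
ω_f = I_p ω_i / I_f = (1.030)(4.56) / 1.304 = 3.599 rad/s.

ω_f ≈ 3.60 rad/s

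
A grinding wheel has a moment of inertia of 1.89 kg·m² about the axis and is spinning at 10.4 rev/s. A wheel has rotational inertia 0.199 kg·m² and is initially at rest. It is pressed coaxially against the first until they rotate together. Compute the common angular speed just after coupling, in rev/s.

No external torque acts about the common axis, so total angular momentum is conserved.
Taking A's sense as positive: L = (1.890)(10.4) = 19.66 kg·m²·rev/s.
Combined I = 1.890 + 0.1990 = 2.089 kg·m².
ω_f = L / I = 19.66 / 2.089 = 9.409 rev/s.

|ω_f| ≈ 9.41 rev/s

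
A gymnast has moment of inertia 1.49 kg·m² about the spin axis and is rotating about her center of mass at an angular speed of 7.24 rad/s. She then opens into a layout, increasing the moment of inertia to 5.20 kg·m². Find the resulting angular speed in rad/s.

With no external torque about the axis, L is conserved: I₁ω₁ = I₂ω₂.
ω₂ = I₁ω₁ / I₂ = (1.490)(7.24 rad/s) / (5.200) = 2.075 rad/s.

ω₂ ≈ 2.07 rad/s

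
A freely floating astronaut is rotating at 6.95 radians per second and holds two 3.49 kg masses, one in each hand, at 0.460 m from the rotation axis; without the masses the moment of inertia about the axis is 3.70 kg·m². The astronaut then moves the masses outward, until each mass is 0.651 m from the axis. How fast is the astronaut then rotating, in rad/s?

ω₂ ≈ 5.40 rad/s

With no external torque about the axis, L is conserved: I₁ω₁ = I₂ω₂.
I₁ = 3.70 + 2(3.49)(0.460)² = 5.177 kg·m²; I₂ = 3.70 + 2(3.49)(0.651)² = 6.658 kg·m².
ω₂ = I₁ω₁ / I₂ = (5.177)(6.95 rad/s) / (6.658) = 5.404 rad/s.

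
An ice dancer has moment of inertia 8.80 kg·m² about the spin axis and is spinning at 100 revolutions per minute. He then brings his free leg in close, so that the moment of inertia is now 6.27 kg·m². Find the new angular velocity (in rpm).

No external torque acts about the spin axis, so angular momentum is conserved.
ω₂ = I₁ω₁ / I₂ = (8.800)(100 rpm) / (6.270) = 140.4 rpm.

ω₂ ≈ 140 rpm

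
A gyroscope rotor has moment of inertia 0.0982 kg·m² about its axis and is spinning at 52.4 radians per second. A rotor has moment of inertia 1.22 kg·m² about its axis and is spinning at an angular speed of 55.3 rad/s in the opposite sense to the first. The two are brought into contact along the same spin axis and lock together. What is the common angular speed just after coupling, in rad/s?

|ω_f| ≈ 47.3 rad/s

The coupling torques are internal; angular momentum about the shared axis is conserved.
Taking A's sense as positive: L = (0.09820)(52.4) − (1.220)(55.3) = -62.32 kg·m²·rad/s.
Combined I = 0.09820 + 1.220 = 1.318 kg·m².
ω_f = L / I = -62.32 / 1.318 = -47.28 rad/s.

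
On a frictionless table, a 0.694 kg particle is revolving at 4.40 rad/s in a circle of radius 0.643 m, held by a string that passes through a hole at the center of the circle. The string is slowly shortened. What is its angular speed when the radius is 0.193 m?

The constraining force is radial, so m r² ω about the center is conserved.
ω₂ = ω₁ (r₁/r₂)² = (4.40)(0.643/0.193)² = 48.84 rad/s.

ω₂ ≈ 48.8 rad/s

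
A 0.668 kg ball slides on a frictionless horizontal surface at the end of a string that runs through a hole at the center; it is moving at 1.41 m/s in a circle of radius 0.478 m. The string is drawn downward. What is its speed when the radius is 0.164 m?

v₂ ≈ 4.11 m/s

The only horizontal force on the mass is along the cord (radial), so it exerts no torque about the hole and angular momentum m v r is conserved.
v₂ = v₁ r₁ / r₂ = (1.41)(0.478) / (0.164) = 4.110 m/s.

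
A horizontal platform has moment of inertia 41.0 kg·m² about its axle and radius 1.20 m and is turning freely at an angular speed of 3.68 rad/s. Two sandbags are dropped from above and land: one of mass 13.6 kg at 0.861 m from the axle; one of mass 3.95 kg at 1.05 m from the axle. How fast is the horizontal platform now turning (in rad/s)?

ω_f ≈ 2.72 rad/s

No external torque acts about the axle; L_before = L_after.
Added inertia Σmr² = (13.6)(0.861)² + (3.95)(1.05)² = 14.44 kg·m²; I_f = 41.00 + 14.44 = 55.44 kg·m².
ω_f = I_p ω_i / I_f = (41.00)(3.68) / 55.44 = 2.722 rad/s.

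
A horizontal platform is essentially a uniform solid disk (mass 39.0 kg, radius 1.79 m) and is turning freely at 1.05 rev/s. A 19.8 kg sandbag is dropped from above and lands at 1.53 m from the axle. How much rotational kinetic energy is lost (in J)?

energy lost ≈ 579 J

The added mass arrives with no angular momentum about the axle, and any external torque about the axle is negligible, so the system's angular momentum is conserved.
I_p = ½(39.0)(1.79)² = 62.48 kg·m².
Added inertia Σmr² = (19.8)(1.53)² = 46.35 kg·m²; I_f = 62.48 + 46.35 = 108.8 kg·m².
ω_f = I_p ω_i / I_f = (62.48)(1.05) / 108.8 = 0.6028 rev/s.
KE_i = ½(62.48)(6.597 rad/s)² = 1360 J; KE_f = ½(108.8)(3.788)² = 780.6 J.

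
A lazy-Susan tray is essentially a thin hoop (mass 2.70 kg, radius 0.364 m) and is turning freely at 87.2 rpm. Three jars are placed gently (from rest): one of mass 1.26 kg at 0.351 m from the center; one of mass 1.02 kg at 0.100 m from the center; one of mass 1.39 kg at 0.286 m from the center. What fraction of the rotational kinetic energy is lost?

No external torque acts about the center; L_before = L_after.
I_p = (2.70)(0.364)² = 0.3577 kg·m².
Added inertia Σmr² = (1.26)(0.351)² + (1.02)(0.100)² + (1.39)(0.286)² = 0.2791 kg·m²; I_f = 0.3577 + 0.2791 = 0.6369 kg·m².
ω_f = I_p ω_i / I_f = (0.3577)(87.2) / 0.6369 = 48.98 rpm.
KE_i = ½(0.3577)(9.132 rad/s)² = 14.92 J; KE_f = ½(0.6369)(5.129)² = 8.378 J.
Fraction lost = 0.4383.

fraction ≈ 0.438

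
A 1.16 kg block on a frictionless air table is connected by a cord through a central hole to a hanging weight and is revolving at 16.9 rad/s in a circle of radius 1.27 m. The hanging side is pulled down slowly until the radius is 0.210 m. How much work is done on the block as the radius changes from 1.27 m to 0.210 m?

The constraining force is radial, so m r² ω about the center is conserved.
ω₂ = ω₁ (r₁/r₂)² = (16.9)(1.27/0.210)² = 618.1 rad/s.
W = ΔKE = ½m(v₂² − v₁²) = 9505 J.

W ≈ 9500 J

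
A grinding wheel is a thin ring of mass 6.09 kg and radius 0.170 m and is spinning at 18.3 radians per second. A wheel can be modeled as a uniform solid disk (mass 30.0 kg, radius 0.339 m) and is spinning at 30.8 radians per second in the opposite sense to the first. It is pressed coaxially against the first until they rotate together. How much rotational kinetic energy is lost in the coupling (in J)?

No external torque acts about the common axis, so total angular momentum is conserved.
Moments of inertia: I_A = (6.09)(0.170)² = 0.1760 kg·m²; I_B = ½(30.0)(0.339)² = 1.724 kg·m².
Taking A's sense as positive: L = (0.1760)(18.3) − (1.724)(30.8) = -49.87 kg·m²·rad/s.
Combined I = 0.1760 + 1.724 = 1.900 kg·m².
ω_f = L / I = -49.87 / 1.900 = -26.25 rad/s.
KE_i = ½ΣIω² = 847.1 J; KE_f = ½(1.900)(26.25)² = 654.6 J.

ΔKE lost ≈ 192 J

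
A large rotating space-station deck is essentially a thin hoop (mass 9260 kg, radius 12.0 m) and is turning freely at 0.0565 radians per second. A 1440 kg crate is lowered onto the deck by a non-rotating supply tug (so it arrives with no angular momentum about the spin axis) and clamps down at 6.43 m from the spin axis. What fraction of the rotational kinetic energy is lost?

The added mass arrives with no angular momentum about the spin axis, and any external torque about the spin axis is negligible, so the system's angular momentum is conserved.
I_p = (9260)(12.0)² = 1.333e+06 kg·m².
Added inertia Σmr² = (1440)(6.43)² = 59540 kg·m²; I_f = 1.333e+06 + 59540 = 1.393e+06 kg·m².
ω_f = I_p ω_i / I_f = (1.333e+06)(0.0565) / 1.393e+06 = 0.05409 rad/s.
KE_i = ½(1.333e+06)(0.05650 rad/s)² = 2128 J; KE_f = ½(1.393e+06)(0.05409)² = 2037 J.
Fraction lost = 0.04274.

fraction ≈ 0.0427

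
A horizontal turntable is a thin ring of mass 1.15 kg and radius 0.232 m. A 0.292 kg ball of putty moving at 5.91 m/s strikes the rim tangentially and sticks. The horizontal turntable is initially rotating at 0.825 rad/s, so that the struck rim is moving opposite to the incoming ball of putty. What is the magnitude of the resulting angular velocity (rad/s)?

|ω_f| ≈ 4.50 rad/s

About the axle the impulsive forces during the collision are internal, so angular momentum about that axis is conserved.
I_p = (1.15)(0.232)² = 0.06190 kg·m². Taking the sense of the ball of putty's angular momentum as positive, L_{ball} = m v R = (0.292)(5.91)(0.232) = 0.4004 kg·m²/s.
L_i = −I_p ω_p + m v R = −(0.06190)(0.825) + 0.4004 = 0.3493 kg·m²/s.
After sticking, I_f = I_p + m R² = 0.06190 + (0.292)(0.232)² = 0.07761 kg·m².
ω_f = L_i / I_f = 0.3493 / 0.07761 = 4.500 rad/s.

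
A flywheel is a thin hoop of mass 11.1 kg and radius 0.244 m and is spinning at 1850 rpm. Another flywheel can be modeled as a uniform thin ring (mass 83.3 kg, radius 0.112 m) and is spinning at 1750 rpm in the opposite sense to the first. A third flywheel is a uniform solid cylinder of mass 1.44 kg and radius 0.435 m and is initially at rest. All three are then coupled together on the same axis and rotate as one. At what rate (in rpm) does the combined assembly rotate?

|ω_f| ≈ 329 rpm

The coupling torques are internal; angular momentum about the shared axis is conserved.
Moments of inertia: I_A = (11.1)(0.244)² = 0.6608 kg·m²; I_B = (83.3)(0.112)² = 1.045 kg·m²; I_C = ½(1.44)(0.435)² = 0.1362 kg·m².
Taking A's sense as positive: L = (0.6608)(1850) − (1.045)(1750) = -606.0 kg·m²·rpm.
Combined I = 0.6608 + 1.045 + 0.1362 = 1.842 kg·m².
ω_f = L / I = -606.0 / 1.842 = -329.0 rpm.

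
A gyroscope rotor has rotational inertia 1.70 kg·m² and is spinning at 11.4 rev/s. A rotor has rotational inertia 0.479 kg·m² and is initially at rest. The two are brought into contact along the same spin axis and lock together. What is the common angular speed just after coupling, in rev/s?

No external torque acts about the common axis, so total angular momentum is conserved.
Taking A's sense as positive: L = (1.700)(11.4) = 19.38 kg·m²·rev/s.
Combined I = 1.700 + 0.4790 = 2.179 kg·m².
ω_f = L / I = 19.38 / 2.179 = 8.894 rev/s.

|ω_f| ≈ 8.89 rev/s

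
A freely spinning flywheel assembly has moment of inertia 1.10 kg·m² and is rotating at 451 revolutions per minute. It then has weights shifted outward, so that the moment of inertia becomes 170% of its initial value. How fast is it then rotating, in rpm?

With no external torque about the axis, L is conserved: I₁ω₁ = I₂ω₂.
I₂ = 1.70 × 1.10 = 1.870 kg·m².
ω₂ = I₁ω₁ / I₂ = (1.100)(451 rpm) / (1.870) = 265.3 rpm.

ω₂ ≈ 265 rpm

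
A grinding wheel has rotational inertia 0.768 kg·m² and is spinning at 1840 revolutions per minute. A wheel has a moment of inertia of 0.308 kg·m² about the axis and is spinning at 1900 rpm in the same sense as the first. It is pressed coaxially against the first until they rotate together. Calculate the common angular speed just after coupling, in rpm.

|ω_f| ≈ 1860 rpm

The coupling torques are internal; angular momentum about the shared axis is conserved.
Taking A's sense as positive: L = (0.7680)(1840) + (0.3080)(1900) = 1998 kg·m²·rpm.
Combined I = 0.7680 + 0.3080 = 1.076 kg·m².
ω_f = L / I = 1998 / 1.076 = 1857 rpm.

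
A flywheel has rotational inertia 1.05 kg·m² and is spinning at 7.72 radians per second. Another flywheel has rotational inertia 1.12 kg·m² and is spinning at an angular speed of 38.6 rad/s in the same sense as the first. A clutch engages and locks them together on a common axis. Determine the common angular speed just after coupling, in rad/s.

|ω_f| ≈ 23.7 rad/s

No external torque acts about the common axis, so total angular momentum is conserved.
Taking A's sense as positive: L = (1.050)(7.72) + (1.120)(38.6) = 51.34 kg·m²·rad/s.
Combined I = 1.050 + 1.120 = 2.170 kg·m².
ω_f = L / I = 51.34 / 2.170 = 23.66 rad/s.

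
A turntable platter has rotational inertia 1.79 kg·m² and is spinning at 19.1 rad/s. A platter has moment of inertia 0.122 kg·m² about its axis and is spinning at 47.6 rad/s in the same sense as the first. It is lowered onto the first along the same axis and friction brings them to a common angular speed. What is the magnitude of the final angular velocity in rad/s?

|ω_f| ≈ 20.9 rad/s

The coupling torques are internal; angular momentum about the shared axis is conserved.
Taking A's sense as positive: L = (1.790)(19.1) + (0.1220)(47.6) = 40.00 kg·m²·rad/s.
Combined I = 1.790 + 0.1220 = 1.912 kg·m².
ω_f = L / I = 40.00 / 1.912 = 20.92 rad/s.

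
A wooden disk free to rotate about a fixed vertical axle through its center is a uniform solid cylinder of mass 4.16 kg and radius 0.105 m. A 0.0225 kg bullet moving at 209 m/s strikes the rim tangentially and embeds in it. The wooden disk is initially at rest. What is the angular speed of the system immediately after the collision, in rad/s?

|ω_f| ≈ 21.3 rad/s

The axle reaction passes through the axle and exerts no torque about it; angular momentum about the axle is conserved through the impact.
I_p = ½(4.16)(0.105)² = 0.02293 kg·m². Taking the sense of the bullet's angular momentum as positive, L_{bullet} = m v R = (0.0225)(209)(0.105) = 0.4938 kg·m²/s.
L_i = 0 + 0.4938 = 0.4938 kg·m²/s.
After sticking, I_f = I_p + m R² = 0.02293 + (0.0225)(0.105)² = 0.02318 kg·m².
ω_f = L_i / I_f = 0.4938 / 0.02318 = 21.30 rad/s.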